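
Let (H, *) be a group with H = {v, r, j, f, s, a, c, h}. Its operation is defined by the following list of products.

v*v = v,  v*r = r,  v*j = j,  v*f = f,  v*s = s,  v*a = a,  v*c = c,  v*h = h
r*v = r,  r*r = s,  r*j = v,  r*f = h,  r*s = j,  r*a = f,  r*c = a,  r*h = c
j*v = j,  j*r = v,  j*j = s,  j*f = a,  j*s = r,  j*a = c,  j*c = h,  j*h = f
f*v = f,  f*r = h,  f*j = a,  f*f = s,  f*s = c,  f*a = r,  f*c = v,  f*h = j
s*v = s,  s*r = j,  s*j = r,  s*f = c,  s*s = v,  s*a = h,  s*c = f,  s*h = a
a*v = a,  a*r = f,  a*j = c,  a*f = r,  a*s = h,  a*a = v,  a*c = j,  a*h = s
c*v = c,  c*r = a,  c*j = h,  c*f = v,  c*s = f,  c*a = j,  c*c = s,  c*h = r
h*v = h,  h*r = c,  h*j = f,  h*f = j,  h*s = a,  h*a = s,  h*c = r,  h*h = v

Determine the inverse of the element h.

h

First locate the identity: row v matches the header, so v is the identity.
Scan row h for v: h*h = v. Hence h^(-1) = h.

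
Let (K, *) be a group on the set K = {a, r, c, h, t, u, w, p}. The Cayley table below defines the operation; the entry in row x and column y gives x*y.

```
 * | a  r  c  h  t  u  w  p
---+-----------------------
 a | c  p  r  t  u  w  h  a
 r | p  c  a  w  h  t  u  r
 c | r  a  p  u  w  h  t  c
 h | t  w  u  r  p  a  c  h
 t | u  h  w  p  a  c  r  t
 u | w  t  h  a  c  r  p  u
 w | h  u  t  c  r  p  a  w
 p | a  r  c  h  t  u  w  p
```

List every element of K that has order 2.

Identity is p. Compute the order of each non-identity element by repeated multiplication:
  a: a → c → r → p  (order 4)
  r: r → c → a → p  (order 4)
  c: c → p  (order 2)
  h: h → r → w → c → u → a → t → p  (order 8)
  t: t → a → u → c → w → r → h → p  (order 8)
  u: u → r → t → c → h → a → w → p  (order 8)
  w: w → a → h → c → t → r → u → p  (order 8)
Elements of order 2: {c}.
(Structurally, K here is isomorphic to the cyclic group Z_8.)

{c}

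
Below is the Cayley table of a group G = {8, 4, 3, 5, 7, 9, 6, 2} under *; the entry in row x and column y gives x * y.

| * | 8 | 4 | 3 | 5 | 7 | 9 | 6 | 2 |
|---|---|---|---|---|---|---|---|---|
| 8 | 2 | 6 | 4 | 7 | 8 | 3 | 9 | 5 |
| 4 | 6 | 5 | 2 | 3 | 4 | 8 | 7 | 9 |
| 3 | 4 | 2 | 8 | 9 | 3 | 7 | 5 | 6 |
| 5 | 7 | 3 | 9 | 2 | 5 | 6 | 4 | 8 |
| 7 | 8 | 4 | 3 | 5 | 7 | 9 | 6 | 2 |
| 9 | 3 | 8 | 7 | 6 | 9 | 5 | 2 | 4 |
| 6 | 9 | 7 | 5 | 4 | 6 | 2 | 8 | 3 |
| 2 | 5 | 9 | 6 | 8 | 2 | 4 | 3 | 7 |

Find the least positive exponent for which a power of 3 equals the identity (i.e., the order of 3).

8

The identity element is 7 (its row matches the header).
3^1 = 3
3^2 = 3 * 3 = 8
3^3 = 8 * 3 = 4
3^4 = 4 * 3 = 2
3^5 = 2 * 3 = 6
3^6 = 6 * 3 = 5
3^7 = 5 * 3 = 9
3^8 = 9 * 3 = 7
The first power of 3 equal to the identity is 3^8, so ord(3) = 8.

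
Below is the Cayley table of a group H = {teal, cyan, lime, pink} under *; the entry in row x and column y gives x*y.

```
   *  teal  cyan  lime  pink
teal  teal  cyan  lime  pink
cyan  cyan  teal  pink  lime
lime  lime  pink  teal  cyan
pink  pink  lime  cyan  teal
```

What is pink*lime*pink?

pink*lime = cyan
cyan*pink = lime

lime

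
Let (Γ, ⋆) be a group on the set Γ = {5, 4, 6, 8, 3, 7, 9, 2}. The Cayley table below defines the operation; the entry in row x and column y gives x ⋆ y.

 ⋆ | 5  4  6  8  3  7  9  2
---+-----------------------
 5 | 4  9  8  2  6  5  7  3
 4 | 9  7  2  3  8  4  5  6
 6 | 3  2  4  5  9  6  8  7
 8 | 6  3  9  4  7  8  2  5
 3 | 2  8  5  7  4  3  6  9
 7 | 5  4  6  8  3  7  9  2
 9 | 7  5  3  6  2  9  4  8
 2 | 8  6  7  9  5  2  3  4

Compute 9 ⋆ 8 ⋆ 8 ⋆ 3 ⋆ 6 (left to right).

4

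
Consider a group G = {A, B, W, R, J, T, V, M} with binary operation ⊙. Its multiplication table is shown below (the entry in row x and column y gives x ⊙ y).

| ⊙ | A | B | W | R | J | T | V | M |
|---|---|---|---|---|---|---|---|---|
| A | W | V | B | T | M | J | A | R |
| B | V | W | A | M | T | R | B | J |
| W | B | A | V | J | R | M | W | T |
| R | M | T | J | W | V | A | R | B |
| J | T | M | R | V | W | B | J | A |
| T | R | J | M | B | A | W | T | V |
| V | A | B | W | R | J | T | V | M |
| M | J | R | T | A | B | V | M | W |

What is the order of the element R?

4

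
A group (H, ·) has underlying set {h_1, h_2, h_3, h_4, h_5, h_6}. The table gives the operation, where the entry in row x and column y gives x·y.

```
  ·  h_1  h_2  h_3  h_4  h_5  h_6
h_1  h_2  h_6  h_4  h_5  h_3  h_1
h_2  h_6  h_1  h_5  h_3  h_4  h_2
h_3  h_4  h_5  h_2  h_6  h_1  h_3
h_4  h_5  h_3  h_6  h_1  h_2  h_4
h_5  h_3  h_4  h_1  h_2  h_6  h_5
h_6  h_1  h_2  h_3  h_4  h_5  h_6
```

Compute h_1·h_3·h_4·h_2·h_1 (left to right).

h_1

h_1·h_3 = h_4
h_4·h_4 = h_1
h_1·h_2 = h_6
h_6·h_1 = h_1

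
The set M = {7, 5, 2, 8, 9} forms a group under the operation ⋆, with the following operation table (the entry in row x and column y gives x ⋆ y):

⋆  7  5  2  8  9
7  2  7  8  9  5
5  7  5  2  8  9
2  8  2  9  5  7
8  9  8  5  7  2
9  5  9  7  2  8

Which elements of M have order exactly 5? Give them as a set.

{2, 7, 8, 9}

Identity is 5. Compute the order of each non-identity element by repeated multiplication:
  7: 7 → 2 → 8 → 9 → 5  (order 5)
  2: 2 → 9 → 7 → 8 → 5  (order 5)
  8: 8 → 7 → 9 → 2 → 5  (order 5)
  9: 9 → 8 → 2 → 7 → 5  (order 5)
Elements of order 5: {2, 7, 8, 9}.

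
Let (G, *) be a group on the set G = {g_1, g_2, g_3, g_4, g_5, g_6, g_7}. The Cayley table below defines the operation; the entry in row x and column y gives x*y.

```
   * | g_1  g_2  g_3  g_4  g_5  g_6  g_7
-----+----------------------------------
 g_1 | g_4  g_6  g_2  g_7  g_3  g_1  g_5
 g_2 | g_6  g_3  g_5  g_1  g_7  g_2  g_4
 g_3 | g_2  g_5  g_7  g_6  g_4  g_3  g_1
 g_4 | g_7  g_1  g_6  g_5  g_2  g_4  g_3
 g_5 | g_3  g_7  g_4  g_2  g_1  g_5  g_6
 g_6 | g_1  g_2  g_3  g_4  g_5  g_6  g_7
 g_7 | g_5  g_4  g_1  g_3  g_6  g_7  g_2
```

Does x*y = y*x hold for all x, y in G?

Check whether the table is symmetric across its main diagonal.
Every entry (row x, col y) equals the entry (row y, col x), so G is abelian.

Yes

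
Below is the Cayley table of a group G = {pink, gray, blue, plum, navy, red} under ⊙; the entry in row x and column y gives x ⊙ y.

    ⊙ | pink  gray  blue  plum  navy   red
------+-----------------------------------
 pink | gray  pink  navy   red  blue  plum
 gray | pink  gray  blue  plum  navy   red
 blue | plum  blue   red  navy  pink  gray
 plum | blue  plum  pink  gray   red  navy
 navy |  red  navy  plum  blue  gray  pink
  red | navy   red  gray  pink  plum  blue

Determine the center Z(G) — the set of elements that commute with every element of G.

An element z is central iff its row equals its column in the table.
For pink: pink ⊙ red = plum ≠ navy = red ⊙ pink, so pink ∉ Z.
Checking each element this way leaves Z(G) = {gray}.

{gray}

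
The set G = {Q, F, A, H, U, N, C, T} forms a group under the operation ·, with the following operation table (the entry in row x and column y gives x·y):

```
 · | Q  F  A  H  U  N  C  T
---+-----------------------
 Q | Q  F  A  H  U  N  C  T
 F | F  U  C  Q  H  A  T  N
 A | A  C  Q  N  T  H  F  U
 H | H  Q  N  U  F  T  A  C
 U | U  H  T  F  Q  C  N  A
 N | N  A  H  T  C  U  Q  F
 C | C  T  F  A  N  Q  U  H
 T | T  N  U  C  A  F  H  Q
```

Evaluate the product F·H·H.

F·H = Q
Q·H = H

H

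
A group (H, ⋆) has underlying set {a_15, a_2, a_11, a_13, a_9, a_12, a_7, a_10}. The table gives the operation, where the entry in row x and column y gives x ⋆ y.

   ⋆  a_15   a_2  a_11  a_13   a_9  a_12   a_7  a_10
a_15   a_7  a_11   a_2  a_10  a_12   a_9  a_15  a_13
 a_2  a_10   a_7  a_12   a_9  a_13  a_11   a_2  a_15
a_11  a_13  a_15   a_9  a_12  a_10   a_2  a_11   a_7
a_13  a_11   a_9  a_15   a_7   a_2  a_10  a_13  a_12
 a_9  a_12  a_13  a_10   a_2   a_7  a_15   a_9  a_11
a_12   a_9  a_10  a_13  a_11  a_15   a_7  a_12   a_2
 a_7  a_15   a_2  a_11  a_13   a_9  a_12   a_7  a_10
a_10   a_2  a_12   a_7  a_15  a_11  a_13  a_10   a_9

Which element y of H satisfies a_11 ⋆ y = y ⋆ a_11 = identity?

a_10

First locate the identity: row a_7 matches the header, so a_7 is the identity.
Scan row a_11 for a_7: a_11 ⋆ a_10 = a_7. Hence a_11^(-1) = a_10.
(Structurally, H here is isomorphic to the dihedral group D_4.)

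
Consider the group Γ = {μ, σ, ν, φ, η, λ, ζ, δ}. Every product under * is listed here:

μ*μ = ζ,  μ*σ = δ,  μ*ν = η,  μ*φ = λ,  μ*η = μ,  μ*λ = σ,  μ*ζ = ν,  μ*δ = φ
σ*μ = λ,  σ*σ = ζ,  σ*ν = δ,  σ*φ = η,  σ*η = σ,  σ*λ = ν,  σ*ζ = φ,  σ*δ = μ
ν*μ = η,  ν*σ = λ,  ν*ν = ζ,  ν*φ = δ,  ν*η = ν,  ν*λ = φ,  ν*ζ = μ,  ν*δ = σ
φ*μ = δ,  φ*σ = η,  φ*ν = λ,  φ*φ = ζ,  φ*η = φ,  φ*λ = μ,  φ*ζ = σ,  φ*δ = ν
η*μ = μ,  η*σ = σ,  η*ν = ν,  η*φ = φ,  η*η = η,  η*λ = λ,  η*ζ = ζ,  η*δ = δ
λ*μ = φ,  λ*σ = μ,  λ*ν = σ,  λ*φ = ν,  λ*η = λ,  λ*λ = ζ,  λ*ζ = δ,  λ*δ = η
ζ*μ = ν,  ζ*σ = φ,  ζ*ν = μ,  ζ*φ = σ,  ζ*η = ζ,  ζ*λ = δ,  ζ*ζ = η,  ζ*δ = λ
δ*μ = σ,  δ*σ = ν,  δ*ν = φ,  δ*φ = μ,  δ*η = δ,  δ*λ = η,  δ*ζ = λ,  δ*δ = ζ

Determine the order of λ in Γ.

4

The identity element is η (its row matches the header).
λ^1 = λ
λ^2 = λ*λ = ζ
λ^3 = ζ*λ = δ
λ^4 = δ*λ = η
The first power of λ equal to the identity is λ^4, so ord(λ) = 4.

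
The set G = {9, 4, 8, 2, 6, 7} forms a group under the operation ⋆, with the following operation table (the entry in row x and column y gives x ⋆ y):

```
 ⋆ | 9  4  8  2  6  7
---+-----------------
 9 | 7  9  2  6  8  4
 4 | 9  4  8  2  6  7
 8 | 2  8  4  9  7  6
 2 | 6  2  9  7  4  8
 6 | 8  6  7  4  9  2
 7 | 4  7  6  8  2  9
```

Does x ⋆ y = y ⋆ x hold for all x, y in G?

Check whether the table is symmetric across its main diagonal.
Every entry (row x, col y) equals the entry (row y, col x), so G is abelian.
(In fact G ≅ the cyclic group Z_6.)

Yes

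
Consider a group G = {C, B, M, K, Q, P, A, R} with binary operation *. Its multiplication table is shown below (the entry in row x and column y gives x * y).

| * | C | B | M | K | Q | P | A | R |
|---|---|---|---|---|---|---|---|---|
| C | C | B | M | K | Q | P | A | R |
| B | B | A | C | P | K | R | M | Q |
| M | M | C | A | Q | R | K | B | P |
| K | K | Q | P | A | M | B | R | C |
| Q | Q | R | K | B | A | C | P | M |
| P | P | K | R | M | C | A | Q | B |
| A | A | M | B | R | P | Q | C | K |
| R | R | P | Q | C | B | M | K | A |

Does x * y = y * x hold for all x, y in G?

R * P = M but P * R = B.
Since R and P do not commute, G is not abelian.

No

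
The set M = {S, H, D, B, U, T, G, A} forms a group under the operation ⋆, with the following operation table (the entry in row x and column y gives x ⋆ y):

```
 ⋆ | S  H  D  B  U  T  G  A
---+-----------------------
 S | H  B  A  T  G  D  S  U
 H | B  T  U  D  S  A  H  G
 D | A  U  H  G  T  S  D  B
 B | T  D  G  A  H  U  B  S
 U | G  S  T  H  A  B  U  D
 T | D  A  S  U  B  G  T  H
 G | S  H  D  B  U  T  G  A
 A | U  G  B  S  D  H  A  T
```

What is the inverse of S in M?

First locate the identity: row G matches the header, so G is the identity.
Scan row S for G: S ⋆ U = G. Hence S^(-1) = U.

U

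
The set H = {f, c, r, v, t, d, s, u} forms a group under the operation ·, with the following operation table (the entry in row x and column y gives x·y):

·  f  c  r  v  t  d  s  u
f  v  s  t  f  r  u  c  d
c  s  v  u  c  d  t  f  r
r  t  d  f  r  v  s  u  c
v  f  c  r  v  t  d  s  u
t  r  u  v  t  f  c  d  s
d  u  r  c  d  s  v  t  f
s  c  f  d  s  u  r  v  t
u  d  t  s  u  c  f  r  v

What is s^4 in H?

v

s^1 = s
s^2 = s·s = v
s^3 = v·s = s
s^4 = s·s = v
(Structurally, H here is isomorphic to the dihedral group D_4.)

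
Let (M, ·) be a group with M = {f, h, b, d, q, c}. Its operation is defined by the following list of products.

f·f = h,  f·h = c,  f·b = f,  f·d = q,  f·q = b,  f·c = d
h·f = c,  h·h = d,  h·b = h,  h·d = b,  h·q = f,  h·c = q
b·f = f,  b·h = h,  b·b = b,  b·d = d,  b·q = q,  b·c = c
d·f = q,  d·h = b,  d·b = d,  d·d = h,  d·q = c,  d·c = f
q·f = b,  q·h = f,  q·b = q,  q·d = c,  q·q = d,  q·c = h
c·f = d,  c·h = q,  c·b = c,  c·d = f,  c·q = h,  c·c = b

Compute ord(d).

3

The identity element is b (its row matches the header).
d^1 = d
d^2 = d·d = h
d^3 = h·d = b
The first power of d equal to the identity is d^3, so ord(d) = 3.
(Structurally, M here is isomorphic to the cyclic group Z_6.)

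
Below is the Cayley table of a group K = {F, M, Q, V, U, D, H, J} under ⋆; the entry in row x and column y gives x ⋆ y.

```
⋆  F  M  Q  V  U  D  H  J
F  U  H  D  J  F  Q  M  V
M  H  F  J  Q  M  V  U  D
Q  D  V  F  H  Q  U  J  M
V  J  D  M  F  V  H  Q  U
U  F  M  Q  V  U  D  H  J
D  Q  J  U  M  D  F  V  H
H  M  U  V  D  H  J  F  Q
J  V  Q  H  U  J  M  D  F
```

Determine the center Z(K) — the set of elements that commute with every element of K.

An element z is central iff its row equals its column in the table.
For Q: Q ⋆ V = H ≠ M = V ⋆ Q, so Q ∉ Z.
Checking each element this way leaves Z(K) = {F, U}.

{F, U}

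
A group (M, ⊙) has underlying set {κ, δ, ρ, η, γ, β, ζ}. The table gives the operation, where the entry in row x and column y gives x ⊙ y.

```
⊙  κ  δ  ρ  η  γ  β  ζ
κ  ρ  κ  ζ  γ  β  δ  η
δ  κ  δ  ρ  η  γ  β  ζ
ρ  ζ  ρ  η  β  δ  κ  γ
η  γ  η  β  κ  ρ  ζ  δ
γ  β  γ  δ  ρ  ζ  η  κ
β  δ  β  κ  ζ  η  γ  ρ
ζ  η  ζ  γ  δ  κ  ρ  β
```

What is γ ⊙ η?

ρ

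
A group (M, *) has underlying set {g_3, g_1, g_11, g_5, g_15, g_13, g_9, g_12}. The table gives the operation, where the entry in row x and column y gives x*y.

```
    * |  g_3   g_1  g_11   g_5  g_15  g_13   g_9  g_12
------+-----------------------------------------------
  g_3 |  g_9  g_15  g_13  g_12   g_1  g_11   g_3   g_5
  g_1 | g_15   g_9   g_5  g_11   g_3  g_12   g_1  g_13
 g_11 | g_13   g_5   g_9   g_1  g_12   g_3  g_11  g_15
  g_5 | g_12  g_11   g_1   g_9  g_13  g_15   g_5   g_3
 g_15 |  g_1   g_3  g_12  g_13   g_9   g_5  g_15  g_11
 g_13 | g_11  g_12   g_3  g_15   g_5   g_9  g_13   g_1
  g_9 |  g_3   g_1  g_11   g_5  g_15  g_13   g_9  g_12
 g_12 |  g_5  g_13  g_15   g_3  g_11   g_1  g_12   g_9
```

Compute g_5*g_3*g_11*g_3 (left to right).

g_1

g_5*g_3 = g_12
g_12*g_11 = g_15
g_15*g_3 = g_1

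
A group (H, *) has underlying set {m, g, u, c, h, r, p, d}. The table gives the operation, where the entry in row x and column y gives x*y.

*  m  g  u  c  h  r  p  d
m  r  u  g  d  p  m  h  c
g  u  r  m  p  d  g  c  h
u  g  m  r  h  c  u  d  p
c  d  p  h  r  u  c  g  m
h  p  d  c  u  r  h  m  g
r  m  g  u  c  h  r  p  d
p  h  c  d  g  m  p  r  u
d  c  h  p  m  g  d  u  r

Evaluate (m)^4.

r

m^1 = m
m^2 = m*m = r
m^3 = r*m = m
m^4 = m*m = r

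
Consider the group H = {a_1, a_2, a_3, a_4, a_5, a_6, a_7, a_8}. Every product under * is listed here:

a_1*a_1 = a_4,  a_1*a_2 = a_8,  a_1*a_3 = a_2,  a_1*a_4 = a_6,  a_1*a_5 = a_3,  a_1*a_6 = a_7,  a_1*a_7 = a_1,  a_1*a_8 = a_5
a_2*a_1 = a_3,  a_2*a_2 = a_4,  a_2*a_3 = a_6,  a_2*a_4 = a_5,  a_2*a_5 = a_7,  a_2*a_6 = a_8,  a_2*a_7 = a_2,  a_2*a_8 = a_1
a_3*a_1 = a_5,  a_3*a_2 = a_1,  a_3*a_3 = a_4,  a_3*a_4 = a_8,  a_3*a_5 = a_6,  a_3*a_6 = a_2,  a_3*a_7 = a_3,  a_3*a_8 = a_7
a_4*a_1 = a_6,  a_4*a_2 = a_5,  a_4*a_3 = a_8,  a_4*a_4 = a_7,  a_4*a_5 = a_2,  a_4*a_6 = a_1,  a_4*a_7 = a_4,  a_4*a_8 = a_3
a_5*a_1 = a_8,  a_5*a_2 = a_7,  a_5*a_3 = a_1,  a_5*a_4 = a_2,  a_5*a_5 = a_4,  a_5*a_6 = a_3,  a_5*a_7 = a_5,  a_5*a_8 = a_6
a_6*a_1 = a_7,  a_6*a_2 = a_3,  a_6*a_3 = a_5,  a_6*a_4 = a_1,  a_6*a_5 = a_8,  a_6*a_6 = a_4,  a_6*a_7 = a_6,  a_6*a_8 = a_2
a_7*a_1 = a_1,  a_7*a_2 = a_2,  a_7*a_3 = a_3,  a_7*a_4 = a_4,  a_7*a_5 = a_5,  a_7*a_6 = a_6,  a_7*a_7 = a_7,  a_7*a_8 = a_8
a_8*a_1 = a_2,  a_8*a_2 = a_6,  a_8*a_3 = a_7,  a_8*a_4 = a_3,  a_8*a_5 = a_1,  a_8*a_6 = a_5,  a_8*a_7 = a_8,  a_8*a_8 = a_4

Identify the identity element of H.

The identity e satisfies e * x = x for all x, so its row in the table reproduces the column headers.
Row a_7 reads: a_1, a_2, a_3, a_4, a_5, a_6, a_7, a_8 — exactly the header order. So a_7 is the identity.

a_7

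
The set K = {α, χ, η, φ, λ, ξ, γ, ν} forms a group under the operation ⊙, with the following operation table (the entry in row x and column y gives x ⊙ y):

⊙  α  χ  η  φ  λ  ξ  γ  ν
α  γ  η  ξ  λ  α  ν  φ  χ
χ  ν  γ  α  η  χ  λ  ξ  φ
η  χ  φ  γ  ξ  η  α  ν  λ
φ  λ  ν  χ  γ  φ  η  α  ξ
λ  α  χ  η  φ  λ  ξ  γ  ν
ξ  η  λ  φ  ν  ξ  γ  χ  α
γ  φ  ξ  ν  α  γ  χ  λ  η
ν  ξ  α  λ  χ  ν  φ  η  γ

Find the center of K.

An element z is central iff its row equals its column in the table.
For φ: φ ⊙ ν = ξ ≠ χ = ν ⊙ φ, so φ ∉ Z.
Checking each element this way leaves Z(K) = {γ, λ}.
(Structurally, K here is isomorphic to the quaternion group Q_8.)

{γ, λ}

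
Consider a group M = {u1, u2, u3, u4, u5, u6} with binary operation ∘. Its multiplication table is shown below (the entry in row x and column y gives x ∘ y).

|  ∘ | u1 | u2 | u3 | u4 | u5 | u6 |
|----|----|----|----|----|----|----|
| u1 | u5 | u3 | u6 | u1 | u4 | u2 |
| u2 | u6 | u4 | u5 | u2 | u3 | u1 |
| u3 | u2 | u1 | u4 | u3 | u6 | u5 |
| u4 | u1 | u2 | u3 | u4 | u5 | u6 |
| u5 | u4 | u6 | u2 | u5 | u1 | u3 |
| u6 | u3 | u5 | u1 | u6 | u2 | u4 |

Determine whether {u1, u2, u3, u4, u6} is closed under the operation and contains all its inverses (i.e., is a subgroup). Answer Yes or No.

u1 ∘ u1 = u5, which is not in {u1, u2, u3, u4, u6}.
The subset is not closed under ∘, so it is not a subgroup.

No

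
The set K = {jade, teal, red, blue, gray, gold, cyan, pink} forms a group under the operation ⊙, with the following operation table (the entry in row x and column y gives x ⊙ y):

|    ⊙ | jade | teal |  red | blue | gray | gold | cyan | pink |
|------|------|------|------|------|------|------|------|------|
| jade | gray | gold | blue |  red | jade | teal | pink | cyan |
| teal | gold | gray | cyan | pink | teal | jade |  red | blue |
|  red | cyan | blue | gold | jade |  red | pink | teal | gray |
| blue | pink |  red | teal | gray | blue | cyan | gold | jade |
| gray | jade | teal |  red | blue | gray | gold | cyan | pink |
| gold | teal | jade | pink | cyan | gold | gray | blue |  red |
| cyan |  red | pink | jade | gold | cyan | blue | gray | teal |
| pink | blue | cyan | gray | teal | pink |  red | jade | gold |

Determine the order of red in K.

The identity element is gray (its row matches the header).
red^1 = red
red^2 = red ⊙ red = gold
red^3 = gold ⊙ red = pink
red^4 = pink ⊙ red = gray
The first power of red equal to the identity is red^4, so ord(red) = 4.

4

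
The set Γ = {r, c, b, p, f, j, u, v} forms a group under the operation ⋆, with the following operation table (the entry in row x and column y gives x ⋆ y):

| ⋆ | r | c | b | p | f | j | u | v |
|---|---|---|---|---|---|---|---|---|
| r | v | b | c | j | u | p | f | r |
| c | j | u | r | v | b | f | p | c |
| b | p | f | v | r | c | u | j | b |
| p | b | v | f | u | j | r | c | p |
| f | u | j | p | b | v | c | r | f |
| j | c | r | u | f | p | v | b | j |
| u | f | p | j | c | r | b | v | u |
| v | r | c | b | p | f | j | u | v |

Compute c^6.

u

c^1 = c
c^2 = c ⋆ c = u
c^3 = u ⋆ c = p
c^4 = p ⋆ c = v
c^5 = v ⋆ c = c
c^6 = c ⋆ c = u
(Structurally, Γ here is isomorphic to the dihedral group D_4.)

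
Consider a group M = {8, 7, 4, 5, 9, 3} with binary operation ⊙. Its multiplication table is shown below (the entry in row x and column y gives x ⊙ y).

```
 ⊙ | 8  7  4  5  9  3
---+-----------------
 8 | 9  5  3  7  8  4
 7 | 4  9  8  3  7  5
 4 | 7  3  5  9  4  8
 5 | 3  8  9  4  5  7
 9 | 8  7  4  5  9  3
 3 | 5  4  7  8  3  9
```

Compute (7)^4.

7^1 = 7
7^2 = 7 ⊙ 7 = 9
7^3 = 9 ⊙ 7 = 7
7^4 = 7 ⊙ 7 = 9
(Structurally, M here is isomorphic to the symmetric group S_3.)

9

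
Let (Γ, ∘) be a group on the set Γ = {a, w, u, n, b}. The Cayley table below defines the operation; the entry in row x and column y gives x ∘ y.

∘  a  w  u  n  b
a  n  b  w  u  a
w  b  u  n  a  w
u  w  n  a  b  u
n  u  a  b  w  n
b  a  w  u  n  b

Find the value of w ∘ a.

b

Read row w, column a: w ∘ a = b.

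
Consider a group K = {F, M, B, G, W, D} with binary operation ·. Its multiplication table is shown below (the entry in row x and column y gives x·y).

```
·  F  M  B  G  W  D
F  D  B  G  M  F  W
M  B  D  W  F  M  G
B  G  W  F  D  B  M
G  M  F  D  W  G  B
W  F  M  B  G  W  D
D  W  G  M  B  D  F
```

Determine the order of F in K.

3

The identity element is W (its row matches the header).
F^1 = F
F^2 = F·F = D
F^3 = D·F = W
The first power of F equal to the identity is F^3, so ord(F) = 3.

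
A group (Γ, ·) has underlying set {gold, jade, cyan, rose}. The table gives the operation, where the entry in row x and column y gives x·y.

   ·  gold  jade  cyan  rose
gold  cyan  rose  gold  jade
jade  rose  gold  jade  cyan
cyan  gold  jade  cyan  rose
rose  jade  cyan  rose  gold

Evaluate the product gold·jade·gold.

jade

gold·jade = rose
rose·gold = jade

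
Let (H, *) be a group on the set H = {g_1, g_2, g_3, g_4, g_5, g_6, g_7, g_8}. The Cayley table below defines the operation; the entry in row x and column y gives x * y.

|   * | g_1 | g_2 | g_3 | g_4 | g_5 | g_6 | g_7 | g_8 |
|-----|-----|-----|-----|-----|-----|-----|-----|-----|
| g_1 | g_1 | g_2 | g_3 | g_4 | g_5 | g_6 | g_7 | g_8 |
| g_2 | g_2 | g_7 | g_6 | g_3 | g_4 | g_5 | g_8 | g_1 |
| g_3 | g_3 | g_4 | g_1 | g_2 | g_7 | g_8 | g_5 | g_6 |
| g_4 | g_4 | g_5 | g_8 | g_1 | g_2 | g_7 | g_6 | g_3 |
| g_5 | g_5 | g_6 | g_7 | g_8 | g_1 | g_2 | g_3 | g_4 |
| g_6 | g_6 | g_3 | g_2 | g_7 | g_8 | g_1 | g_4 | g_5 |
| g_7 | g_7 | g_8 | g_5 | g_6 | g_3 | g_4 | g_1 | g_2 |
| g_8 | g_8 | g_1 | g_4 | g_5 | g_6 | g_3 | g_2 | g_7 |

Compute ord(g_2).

The identity element is g_1 (its row matches the header).
g_2^1 = g_2
g_2^2 = g_2 * g_2 = g_7
g_2^3 = g_7 * g_2 = g_8
g_2^4 = g_8 * g_2 = g_1
The first power of g_2 equal to the identity is g_2^4, so ord(g_2) = 4.

4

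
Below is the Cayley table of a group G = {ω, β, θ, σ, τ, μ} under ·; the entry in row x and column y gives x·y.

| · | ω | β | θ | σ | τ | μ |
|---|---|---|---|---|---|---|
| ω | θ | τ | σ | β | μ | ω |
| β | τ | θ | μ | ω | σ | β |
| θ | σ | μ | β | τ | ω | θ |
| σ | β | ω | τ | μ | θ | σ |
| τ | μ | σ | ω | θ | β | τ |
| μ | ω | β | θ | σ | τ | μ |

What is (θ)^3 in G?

θ^1 = θ
θ^2 = θ·θ = β
θ^3 = β·θ = μ

μ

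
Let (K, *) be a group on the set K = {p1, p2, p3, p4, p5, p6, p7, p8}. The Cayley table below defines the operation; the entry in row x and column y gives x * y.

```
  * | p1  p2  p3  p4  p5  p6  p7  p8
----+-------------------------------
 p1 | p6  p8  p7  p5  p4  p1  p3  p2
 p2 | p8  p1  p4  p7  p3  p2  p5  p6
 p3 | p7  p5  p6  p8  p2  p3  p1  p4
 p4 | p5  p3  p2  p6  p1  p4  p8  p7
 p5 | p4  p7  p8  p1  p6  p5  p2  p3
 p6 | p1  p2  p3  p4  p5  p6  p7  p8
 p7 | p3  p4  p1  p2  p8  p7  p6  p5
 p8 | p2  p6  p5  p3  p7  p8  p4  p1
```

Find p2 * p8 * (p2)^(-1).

p8

The identity is p6. In row p2, the entry p6 sits in column p8, so p2^(-1) = p8.
p2 * p8 = p6
p6 * p8 = p8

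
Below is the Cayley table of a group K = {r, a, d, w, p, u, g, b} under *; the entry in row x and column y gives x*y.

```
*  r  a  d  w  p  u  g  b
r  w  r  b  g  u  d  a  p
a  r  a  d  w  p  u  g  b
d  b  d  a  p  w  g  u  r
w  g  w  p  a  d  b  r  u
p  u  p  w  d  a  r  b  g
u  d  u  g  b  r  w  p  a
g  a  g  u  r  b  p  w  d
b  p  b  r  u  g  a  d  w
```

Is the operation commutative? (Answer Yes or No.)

Check whether the table is symmetric across its main diagonal.
Every entry (row x, col y) equals the entry (row y, col x), so K is abelian.

Yes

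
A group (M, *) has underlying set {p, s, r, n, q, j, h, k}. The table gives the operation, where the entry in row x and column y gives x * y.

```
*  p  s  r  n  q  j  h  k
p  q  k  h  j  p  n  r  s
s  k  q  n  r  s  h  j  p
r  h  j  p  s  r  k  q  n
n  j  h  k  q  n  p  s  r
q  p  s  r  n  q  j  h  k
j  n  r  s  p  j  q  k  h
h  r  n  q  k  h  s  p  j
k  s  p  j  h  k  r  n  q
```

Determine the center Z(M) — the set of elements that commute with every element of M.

An element z is central iff its row equals its column in the table.
For k: k * r = j ≠ n = r * k, so k ∉ Z.
Checking each element this way leaves Z(M) = {p, q}.

{p, q}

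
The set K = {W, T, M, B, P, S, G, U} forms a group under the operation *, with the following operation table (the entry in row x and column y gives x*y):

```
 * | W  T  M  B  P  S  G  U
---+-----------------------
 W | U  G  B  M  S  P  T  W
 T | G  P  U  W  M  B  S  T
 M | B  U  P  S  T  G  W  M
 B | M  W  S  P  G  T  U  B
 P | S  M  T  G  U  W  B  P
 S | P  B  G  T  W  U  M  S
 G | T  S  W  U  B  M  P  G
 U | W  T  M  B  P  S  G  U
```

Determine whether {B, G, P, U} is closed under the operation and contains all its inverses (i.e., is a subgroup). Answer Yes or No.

{B, G, P, U} contains the identity U.
Checking products: every product of two elements of {B, G, P, U} (read from the table) lies in {B, G, P, U}, so the set is closed.
In a finite group, a nonempty closed subset is a subgroup. So {B, G, P, U} ≤ K.
(Structurally, K here is isomorphic to Z_2 x Z_4.)

Yes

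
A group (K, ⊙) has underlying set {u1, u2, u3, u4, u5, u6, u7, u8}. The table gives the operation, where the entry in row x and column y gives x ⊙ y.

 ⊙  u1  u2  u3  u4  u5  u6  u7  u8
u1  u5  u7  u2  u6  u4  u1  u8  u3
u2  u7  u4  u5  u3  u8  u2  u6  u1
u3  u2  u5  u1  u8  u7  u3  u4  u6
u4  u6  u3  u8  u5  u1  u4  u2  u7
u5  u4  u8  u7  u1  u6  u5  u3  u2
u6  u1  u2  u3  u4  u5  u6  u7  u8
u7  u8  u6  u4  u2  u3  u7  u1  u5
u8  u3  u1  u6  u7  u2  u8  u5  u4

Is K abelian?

Yes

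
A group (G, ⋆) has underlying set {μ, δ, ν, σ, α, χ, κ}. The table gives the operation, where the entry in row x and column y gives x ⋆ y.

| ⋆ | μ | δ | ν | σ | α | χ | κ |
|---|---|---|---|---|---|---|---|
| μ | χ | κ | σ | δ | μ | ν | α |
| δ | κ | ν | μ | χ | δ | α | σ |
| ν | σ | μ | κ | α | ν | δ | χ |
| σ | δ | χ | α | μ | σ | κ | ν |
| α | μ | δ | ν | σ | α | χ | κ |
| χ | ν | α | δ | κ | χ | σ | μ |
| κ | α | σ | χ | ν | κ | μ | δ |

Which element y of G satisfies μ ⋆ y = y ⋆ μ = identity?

κ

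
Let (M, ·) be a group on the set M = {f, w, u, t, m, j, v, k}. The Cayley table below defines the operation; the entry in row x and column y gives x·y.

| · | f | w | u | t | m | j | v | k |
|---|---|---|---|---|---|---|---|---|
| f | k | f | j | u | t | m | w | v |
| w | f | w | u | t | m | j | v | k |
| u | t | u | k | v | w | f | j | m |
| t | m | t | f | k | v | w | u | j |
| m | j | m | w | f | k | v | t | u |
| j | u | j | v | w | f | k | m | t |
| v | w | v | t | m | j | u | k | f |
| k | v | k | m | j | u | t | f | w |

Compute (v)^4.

v^1 = v
v^2 = v·v = k
v^3 = k·v = f
v^4 = f·v = w
(Structurally, M here is isomorphic to the quaternion group Q_8.)

w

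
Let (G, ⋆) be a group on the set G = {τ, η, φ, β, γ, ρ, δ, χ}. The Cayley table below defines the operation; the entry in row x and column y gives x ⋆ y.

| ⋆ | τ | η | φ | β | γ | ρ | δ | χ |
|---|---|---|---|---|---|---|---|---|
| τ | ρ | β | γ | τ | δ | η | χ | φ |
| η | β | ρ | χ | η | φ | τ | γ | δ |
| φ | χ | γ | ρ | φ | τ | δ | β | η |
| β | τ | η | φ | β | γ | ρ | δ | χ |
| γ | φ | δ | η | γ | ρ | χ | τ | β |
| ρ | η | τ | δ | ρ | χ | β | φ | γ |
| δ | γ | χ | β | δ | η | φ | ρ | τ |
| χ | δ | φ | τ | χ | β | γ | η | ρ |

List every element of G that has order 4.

{γ, δ, η, τ, φ, χ}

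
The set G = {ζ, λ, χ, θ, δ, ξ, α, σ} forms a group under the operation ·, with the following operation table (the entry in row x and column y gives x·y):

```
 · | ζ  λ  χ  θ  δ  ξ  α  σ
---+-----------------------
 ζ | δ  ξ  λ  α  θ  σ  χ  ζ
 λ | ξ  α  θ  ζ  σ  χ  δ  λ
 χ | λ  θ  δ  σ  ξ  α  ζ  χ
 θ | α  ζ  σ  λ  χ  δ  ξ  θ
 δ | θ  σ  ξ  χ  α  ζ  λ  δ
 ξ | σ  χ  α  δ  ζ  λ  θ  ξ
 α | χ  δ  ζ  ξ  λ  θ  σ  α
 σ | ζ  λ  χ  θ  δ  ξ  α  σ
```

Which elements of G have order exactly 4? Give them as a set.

Identity is σ. Compute the order of each non-identity element by repeated multiplication:
  ζ: ζ → δ → θ → α → χ → λ → ξ → σ  (order 8)
  λ: λ → α → δ → σ  (order 4)
  χ: χ → δ → ξ → α → ζ → λ → θ → σ  (order 8)
  θ: θ → λ → ζ → α → ξ → δ → χ → σ  (order 8)
  δ: δ → α → λ → σ  (order 4)
  ξ: ξ → λ → χ → α → θ → δ → ζ → σ  (order 8)
  α: α → σ  (order 2)
Elements of order 4: {δ, λ}.

{δ, λ}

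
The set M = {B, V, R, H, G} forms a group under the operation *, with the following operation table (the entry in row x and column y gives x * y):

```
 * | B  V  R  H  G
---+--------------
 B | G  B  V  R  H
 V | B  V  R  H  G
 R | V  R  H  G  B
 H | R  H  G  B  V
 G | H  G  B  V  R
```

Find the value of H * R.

G

Read row H, column R: H * R = G.
(Structurally, M here is isomorphic to the cyclic group Z_5.)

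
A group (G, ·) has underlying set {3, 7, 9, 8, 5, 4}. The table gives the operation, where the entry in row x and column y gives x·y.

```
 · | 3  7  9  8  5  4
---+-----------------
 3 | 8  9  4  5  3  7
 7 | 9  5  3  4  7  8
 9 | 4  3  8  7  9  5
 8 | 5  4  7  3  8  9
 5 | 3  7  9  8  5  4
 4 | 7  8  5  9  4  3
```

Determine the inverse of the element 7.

7

First locate the identity: row 5 matches the header, so 5 is the identity.
Scan row 7 for 5: 7·7 = 5. Hence 7^(-1) = 7.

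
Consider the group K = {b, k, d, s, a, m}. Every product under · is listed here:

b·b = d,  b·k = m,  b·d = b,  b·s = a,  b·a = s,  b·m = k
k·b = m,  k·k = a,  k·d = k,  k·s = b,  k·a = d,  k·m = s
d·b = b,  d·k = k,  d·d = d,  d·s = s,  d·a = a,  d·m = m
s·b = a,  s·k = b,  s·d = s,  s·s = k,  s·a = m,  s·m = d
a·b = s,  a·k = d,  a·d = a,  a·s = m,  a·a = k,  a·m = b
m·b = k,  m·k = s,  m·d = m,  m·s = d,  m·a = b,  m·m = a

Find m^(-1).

s

First locate the identity: row d matches the header, so d is the identity.
Scan row m for d: m·s = d. Hence m^(-1) = s.
(Structurally, K here is isomorphic to the cyclic group Z_6.)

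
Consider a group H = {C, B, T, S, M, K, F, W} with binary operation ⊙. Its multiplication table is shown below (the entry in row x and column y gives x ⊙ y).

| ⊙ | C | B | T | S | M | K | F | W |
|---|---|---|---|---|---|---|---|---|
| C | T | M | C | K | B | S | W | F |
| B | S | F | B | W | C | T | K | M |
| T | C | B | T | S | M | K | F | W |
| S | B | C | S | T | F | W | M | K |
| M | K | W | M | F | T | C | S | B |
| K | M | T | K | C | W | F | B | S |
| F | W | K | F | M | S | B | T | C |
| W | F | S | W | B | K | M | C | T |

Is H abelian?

No

B ⊙ W = M but W ⊙ B = S.
Since B and W do not commute, H is not abelian.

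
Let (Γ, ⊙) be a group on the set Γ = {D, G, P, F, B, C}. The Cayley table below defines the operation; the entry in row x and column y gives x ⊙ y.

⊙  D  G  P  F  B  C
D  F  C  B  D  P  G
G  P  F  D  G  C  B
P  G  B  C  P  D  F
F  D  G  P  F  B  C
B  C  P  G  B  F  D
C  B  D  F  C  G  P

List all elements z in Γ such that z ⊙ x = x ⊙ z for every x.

{F}

An element z is central iff its row equals its column in the table.
For P: P ⊙ G = B ≠ D = G ⊙ P, so P ∉ Z.
Checking each element this way leaves Z(Γ) = {F}.
(Structurally, Γ here is isomorphic to the symmetric group S_3.)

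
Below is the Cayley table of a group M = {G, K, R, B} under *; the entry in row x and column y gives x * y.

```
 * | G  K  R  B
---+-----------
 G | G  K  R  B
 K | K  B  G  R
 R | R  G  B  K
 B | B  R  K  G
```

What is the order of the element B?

The identity element is G (its row matches the header).
B^1 = B
B^2 = B * B = G
The first power of B equal to the identity is B^2, so ord(B) = 2.

2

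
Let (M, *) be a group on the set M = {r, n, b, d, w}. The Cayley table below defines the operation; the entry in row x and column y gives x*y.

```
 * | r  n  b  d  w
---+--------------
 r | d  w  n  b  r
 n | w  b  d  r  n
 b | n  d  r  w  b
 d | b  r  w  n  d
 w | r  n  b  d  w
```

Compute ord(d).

The identity element is w (its row matches the header).
d^1 = d
d^2 = d*d = n
d^3 = n*d = r
d^4 = r*d = b
d^5 = b*d = w
The first power of d equal to the identity is d^5, so ord(d) = 5.

5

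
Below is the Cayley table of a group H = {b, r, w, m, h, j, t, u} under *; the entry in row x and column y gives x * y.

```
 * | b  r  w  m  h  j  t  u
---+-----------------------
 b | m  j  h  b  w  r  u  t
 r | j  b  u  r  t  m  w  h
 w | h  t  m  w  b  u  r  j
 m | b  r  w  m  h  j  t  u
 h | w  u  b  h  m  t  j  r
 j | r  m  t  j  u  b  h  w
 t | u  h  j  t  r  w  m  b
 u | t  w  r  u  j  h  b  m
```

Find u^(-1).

First locate the identity: row m matches the header, so m is the identity.
Scan row u for m: u * u = m. Hence u^(-1) = u.

u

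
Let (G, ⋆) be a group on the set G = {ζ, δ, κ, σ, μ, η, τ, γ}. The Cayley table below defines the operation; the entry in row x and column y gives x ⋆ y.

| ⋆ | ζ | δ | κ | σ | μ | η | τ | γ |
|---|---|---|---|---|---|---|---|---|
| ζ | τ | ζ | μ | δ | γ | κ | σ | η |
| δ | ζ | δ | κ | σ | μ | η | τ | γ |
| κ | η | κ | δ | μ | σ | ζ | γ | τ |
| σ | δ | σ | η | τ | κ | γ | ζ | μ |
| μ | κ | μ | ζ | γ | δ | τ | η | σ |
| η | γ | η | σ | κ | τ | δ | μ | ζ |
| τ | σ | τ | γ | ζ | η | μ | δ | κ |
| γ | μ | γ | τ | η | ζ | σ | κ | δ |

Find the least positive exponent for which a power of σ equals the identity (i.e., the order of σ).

4

The identity element is δ (its row matches the header).
σ^1 = σ
σ^2 = σ ⋆ σ = τ
σ^3 = τ ⋆ σ = ζ
σ^4 = ζ ⋆ σ = δ
The first power of σ equal to the identity is σ^4, so ord(σ) = 4.
(Structurally, G here is isomorphic to the dihedral group D_4.)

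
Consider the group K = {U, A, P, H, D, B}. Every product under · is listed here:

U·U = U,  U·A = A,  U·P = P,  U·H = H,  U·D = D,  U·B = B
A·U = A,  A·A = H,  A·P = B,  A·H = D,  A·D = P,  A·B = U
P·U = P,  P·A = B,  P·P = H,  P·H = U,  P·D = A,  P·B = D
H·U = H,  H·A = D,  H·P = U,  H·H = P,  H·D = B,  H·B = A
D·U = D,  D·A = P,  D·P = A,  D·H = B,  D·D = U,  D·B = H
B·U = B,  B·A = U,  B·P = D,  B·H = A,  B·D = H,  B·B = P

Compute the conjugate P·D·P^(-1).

D

The identity is U. In row P, the entry U sits in column H, so P^(-1) = H.
P·D = A
A·H = D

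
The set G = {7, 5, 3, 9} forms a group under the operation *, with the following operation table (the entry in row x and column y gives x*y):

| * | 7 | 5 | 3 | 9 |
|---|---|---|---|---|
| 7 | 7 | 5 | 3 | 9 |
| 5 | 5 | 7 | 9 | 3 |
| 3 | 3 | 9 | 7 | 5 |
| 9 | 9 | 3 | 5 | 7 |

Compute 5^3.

5^1 = 5
5^2 = 5*5 = 7
5^3 = 7*5 = 5

5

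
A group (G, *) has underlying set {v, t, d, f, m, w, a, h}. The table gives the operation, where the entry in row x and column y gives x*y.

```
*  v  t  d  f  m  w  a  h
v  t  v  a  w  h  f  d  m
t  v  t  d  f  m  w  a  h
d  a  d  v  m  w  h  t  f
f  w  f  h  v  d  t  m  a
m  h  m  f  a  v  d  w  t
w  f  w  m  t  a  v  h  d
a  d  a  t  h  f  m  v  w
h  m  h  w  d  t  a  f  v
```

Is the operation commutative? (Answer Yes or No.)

No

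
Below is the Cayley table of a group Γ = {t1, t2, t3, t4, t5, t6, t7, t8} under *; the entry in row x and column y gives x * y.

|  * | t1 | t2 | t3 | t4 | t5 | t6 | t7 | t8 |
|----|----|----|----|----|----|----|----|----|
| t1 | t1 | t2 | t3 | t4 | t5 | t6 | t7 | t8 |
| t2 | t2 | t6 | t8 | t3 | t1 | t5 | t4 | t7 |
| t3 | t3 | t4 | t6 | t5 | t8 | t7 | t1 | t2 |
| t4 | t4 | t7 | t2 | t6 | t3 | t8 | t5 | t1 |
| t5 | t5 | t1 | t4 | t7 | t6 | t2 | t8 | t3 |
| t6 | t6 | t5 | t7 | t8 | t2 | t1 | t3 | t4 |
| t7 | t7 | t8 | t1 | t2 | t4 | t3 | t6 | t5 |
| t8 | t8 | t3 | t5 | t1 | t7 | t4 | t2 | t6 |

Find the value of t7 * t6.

t3

Read row t7, column t6: t7 * t6 = t3.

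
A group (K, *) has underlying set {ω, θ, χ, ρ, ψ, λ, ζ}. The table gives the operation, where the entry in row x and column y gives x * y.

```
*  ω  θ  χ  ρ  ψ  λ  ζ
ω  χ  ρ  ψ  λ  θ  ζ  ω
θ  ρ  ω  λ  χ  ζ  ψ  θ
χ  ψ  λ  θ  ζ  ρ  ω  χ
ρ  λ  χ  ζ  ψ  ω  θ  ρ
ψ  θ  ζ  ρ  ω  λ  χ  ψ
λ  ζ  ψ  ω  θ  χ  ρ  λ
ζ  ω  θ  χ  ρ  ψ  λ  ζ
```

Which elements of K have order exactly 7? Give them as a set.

Identity is ζ. Compute the order of each non-identity element by repeated multiplication:
  ω: ω → χ → ψ → θ → ρ → λ → ζ  (order 7)
  θ: θ → ω → ρ → χ → λ → ψ → ζ  (order 7)
  χ: χ → θ → λ → ω → ψ → ρ → ζ  (order 7)
  ρ: ρ → ψ → ω → λ → θ → χ → ζ  (order 7)
  ψ: ψ → λ → χ → ρ → ω → θ → ζ  (order 7)
  λ: λ → ρ → θ → ψ → χ → ω → ζ  (order 7)
Elements of order 7: {θ, λ, ρ, χ, ψ, ω}.

{θ, λ, ρ, χ, ψ, ω}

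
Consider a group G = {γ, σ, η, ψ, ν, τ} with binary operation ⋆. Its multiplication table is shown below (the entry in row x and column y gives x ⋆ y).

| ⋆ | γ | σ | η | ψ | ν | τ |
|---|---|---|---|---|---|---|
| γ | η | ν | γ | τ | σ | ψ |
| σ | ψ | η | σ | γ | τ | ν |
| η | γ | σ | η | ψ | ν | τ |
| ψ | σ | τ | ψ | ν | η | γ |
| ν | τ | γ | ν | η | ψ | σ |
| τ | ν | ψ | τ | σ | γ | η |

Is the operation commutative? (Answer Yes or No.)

No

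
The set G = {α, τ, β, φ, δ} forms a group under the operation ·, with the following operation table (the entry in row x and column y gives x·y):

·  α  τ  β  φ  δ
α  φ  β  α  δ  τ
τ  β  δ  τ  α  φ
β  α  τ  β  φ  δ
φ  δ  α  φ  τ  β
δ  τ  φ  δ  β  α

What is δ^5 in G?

δ^1 = δ
δ^2 = δ·δ = α
δ^3 = α·δ = τ
δ^4 = τ·δ = φ
δ^5 = φ·δ = β

β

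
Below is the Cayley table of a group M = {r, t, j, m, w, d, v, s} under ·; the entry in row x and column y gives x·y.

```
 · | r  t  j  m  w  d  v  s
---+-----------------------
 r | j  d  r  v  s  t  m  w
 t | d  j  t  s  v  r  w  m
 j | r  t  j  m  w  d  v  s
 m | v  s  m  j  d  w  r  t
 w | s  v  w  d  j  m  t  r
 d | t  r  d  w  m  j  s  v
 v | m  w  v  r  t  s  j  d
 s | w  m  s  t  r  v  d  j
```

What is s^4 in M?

j

s^1 = s
s^2 = s·s = j
s^3 = j·s = s
s^4 = s·s = j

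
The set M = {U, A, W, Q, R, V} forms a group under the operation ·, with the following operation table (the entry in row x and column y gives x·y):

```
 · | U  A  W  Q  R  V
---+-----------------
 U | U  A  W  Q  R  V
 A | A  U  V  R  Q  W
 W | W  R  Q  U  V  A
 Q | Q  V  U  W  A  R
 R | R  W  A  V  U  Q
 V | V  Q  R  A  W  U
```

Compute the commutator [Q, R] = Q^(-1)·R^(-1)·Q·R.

Q

Identity is U; from the table Q^(-1) = W and R^(-1) = R.
W·R = V
V·Q = A
A·R = Q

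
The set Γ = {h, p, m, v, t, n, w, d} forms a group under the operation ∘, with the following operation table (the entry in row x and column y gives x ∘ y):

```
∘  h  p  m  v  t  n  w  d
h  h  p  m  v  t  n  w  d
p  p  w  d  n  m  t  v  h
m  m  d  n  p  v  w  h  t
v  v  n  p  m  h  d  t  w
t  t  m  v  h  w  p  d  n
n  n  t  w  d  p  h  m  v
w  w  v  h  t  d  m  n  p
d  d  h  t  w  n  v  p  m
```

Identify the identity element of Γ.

The identity e satisfies e ∘ x = x for all x, so its row in the table reproduces the column headers.
Row h reads: h, p, m, v, t, n, w, d — exactly the header order. So h is the identity.

h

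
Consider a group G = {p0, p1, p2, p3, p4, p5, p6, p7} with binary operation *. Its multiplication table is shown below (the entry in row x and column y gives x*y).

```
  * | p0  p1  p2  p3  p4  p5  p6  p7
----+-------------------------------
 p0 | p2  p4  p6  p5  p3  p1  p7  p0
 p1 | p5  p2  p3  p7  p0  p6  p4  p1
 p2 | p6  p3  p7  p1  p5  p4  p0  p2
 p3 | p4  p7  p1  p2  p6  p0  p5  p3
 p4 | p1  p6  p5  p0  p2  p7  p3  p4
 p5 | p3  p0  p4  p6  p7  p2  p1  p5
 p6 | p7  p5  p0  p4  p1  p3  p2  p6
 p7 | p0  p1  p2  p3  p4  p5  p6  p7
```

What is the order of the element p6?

4

The identity element is p7 (its row matches the header).
p6^1 = p6
p6^2 = p6*p6 = p2
p6^3 = p2*p6 = p0
p6^4 = p0*p6 = p7
The first power of p6 equal to the identity is p6^4, so ord(p6) = 4.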